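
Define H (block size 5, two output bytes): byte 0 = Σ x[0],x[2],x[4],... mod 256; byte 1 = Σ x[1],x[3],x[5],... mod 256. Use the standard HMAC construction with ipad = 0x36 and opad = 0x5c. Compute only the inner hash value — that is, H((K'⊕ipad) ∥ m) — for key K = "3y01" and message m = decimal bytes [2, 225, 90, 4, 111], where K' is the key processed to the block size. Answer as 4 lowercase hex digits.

2621

Key "3y01" = 33 79 30 31 is 4 bytes ≤ B = 5; zero-pad to 5 bytes: K' = 33 79 30 31 00.
K' ⊕ ipad = 05 4f 06 07 36.
Inner input = 05 4f 06 07 36 ∥ 02 e1 5a 04 6f.
Inner hash: even-index sum = 294 mod 256 = 38; odd-index sum = 289 mod 256 = 33 → 26 21.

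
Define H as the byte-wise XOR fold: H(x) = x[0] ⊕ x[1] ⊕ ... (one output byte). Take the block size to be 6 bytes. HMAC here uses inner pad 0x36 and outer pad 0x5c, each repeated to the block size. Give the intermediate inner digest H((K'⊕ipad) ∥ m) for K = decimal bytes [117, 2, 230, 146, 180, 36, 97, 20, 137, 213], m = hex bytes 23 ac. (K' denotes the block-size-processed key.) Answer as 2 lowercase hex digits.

Key decimal bytes [117, 2, 230, 146, 180, 36, 97, 20, 137, 213] = 75 02 e6 92 b4 24 61 14 89 d5 is 10 bytes > B = 6, so hash it first: H(key) = ba, then zero-pad to 6 bytes: K' = ba 00 00 00 00 00.
K' ⊕ ipad = 8c 36 36 36 36 36.
Inner input = 8c 36 36 36 36 36 ∥ 23 ac.
Inner hash: XOR 8c⊕36⊕36⊕36⊕36⊕36⊕23⊕ac = 35.

35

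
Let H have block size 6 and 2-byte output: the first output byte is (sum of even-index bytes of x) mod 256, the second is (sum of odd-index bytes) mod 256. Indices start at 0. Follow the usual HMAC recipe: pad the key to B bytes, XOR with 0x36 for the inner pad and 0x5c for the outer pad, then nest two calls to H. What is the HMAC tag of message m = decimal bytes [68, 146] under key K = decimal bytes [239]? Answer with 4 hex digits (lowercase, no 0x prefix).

Key decimal bytes [239] = ef is 1 byte ≤ B = 6; zero-pad to 6 bytes: K' = ef 00 00 00 00 00.
K' ⊕ ipad = d9 36 36 36 36 36.  K' ⊕ opad = b3 5c 5c 5c 5c 5c.
Inner input = (K'⊕ipad) ∥ m = d9 36 36 36 36 36 ∥ 44 92.
Inner hash: even-index sum = 393 mod 256 = 137; odd-index sum = 308 mod 256 = 52 → 89 34.
Outer input = (K'⊕opad) ∥ inner = b3 5c 5c 5c 5c 5c ∥ 89 34.
Outer hash (tag): even-index sum = 500 mod 256 = 244; odd-index sum = 328 mod 256 = 72 → f4 48.

f448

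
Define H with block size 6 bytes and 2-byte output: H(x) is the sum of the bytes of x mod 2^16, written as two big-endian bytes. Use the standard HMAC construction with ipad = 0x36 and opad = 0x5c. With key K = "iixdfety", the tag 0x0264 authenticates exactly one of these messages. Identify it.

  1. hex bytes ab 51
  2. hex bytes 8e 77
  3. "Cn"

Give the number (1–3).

1

Key "iixdfety" = 69 69 78 64 66 65 74 79 is 8 bytes > B = 6, so hash it first: H(key) = 03 66, then zero-pad to 6 bytes: K' = 03 66 00 00 00 00.
K' ⊕ ipad = 35 50 36 36 36 36; K' ⊕ opad = 5f 3a 5c 5c 5c 5c.
m1: inner = H(35 50 36 36 36 36 ab 51) = 02 59; tag = H(5f 3a 5c 5c 5c 5c 02 59) = 0264 ← matches
m2: inner = H(35 50 36 36 36 36 8e 77) = 02 62; tag = H(5f 3a 5c 5c 5c 5c 02 62) = 026d
m3: inner = H(35 50 36 36 36 36 43 6e) = 02 0e; tag = H(5f 3a 5c 5c 5c 5c 02 0e) = 0219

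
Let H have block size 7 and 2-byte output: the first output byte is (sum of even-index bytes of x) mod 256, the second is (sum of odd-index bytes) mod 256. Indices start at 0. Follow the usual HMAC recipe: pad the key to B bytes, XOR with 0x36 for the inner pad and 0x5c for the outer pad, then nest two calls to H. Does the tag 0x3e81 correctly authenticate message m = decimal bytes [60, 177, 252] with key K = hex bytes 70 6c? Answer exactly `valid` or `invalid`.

valid

Key hex bytes 70 6c is 2 bytes ≤ B = 7; zero-pad to 7 bytes: K' = 70 6c 00 00 00 00 00.
K' ⊕ ipad = 46 5a 36 36 36 36 36; K' ⊕ opad = 2c 30 5c 5c 5c 5c 5c.
Inner hash: even-index sum = 409 mod 256 = 153; odd-index sum = 510 mod 256 = 254 → 99 fe.
Outer hash (recomputed tag): even-index sum = 574 mod 256 = 62; odd-index sum = 385 mod 256 = 129 → 3e 81.
Recomputed tag = 3e81; claimed = 3e81 → match.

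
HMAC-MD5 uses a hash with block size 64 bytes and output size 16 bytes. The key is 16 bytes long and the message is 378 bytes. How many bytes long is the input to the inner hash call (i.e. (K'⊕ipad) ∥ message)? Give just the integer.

Key is 16 ≤ 64 bytes, zero-padded: |K'| = 64.
Inner input = (K'⊕ipad) ∥ m → 64 + 378 = 442 bytes.

442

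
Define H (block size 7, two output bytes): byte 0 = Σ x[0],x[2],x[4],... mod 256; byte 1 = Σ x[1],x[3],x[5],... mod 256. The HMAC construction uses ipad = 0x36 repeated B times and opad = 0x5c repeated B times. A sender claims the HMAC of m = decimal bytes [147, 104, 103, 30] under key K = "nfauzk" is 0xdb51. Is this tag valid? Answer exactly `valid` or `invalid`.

Key "nfauzk" = 6e 66 61 75 7a 6b is 6 bytes ≤ B = 7; zero-pad to 7 bytes: K' = 6e 66 61 75 7a 6b 00.
K' ⊕ ipad = 58 50 57 43 4c 5d 36; K' ⊕ opad = 32 3a 3d 29 26 37 5c.
Inner hash: even-index sum = 439 mod 256 = 183; odd-index sum = 490 mod 256 = 234 → b7 ea.
Outer hash (recomputed tag): even-index sum = 475 mod 256 = 219; odd-index sum = 337 mod 256 = 81 → db 51.
Recomputed tag = db51; claimed = db51 → match.

valid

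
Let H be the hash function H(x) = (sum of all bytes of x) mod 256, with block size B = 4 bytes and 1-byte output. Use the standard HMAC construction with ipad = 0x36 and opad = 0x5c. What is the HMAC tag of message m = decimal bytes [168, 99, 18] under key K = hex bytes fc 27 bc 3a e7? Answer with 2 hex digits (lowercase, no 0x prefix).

Key hex bytes fc 27 bc 3a e7 is 5 bytes > B = 4, so hash it first: H(key) = 00, then zero-pad to 4 bytes: K' = 00 00 00 00.
K' ⊕ ipad = 36 36 36 36.  K' ⊕ opad = 5c 5c 5c 5c.
Inner input = (K'⊕ipad) ∥ m = 36 36 36 36 ∥ a8 63 12.
Inner hash: sum = 54+54+54+54+168+99+18 = 501; mod 256 = 245 → f5.
Outer input = (K'⊕opad) ∥ inner = 5c 5c 5c 5c ∥ f5.
Outer hash (tag): sum = 92+92+92+92+245 = 613; mod 256 = 101 → 65.

65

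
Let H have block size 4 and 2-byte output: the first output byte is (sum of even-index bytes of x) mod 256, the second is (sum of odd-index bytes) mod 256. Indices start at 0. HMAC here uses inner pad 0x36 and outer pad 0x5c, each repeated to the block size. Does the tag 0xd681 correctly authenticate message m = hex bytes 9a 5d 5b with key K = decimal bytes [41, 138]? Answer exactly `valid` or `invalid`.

Key decimal bytes [41, 138] = 29 8a is 2 bytes ≤ B = 4; zero-pad to 4 bytes: K' = 29 8a 00 00.
K' ⊕ ipad = 1f bc 36 36; K' ⊕ opad = 75 d6 5c 5c.
Inner hash: even-index sum = 330 mod 256 = 74; odd-index sum = 335 mod 256 = 79 → 4a 4f.
Outer hash (recomputed tag): even-index sum = 283 mod 256 = 27; odd-index sum = 385 mod 256 = 129 → 1b 81.
Recomputed tag = 1b81; claimed = d681 → mismatch.

invalid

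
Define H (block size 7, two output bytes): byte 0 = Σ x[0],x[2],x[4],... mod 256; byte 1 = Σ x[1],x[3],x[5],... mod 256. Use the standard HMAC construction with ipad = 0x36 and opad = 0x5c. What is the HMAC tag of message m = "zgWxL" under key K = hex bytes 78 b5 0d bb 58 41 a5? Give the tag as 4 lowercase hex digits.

1656

Key hex bytes 78 b5 0d bb 58 41 a5 is exactly B = 7 bytes: K' = 78 b5 0d bb 58 41 a5.
K' ⊕ ipad = 4e 83 3b 8d 6e 77 93.  K' ⊕ opad = 24 e9 51 e7 04 1d f9.
Inner input = (K'⊕ipad) ∥ m = 4e 83 3b 8d 6e 77 93 ∥ 7a 67 57 78 4c.
Inner hash: even-index sum = 617 mod 256 = 105; odd-index sum = 676 mod 256 = 164 → 69 a4.
Outer input = (K'⊕opad) ∥ inner = 24 e9 51 e7 04 1d f9 ∥ 69 a4.
Outer hash (tag): even-index sum = 534 mod 256 = 22; odd-index sum = 598 mod 256 = 86 → 16 56.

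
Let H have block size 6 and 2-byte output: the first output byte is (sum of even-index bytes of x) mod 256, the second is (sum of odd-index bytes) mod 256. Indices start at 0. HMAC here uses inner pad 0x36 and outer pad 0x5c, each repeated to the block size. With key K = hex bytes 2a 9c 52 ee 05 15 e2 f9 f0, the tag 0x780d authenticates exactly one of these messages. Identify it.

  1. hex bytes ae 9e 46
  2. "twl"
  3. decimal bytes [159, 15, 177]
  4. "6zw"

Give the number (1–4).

Key hex bytes 2a 9c 52 ee 05 15 e2 f9 f0 is 9 bytes > B = 6, so hash it first: H(key) = 53 98, then zero-pad to 6 bytes: K' = 53 98 00 00 00 00.
K' ⊕ ipad = 65 ae 36 36 36 36; K' ⊕ opad = 0f c4 5c 5c 5c 5c.
m1: inner = H(65 ae 36 36 36 36 ae 9e 46) = c5 b8; tag = H(0f c4 5c 5c 5c 5c c5 b8) = 8c34
m2: inner = H(65 ae 36 36 36 36 74 77 6c) = b1 91; tag = H(0f c4 5c 5c 5c 5c b1 91) = 780d ← matches
m3: inner = H(65 ae 36 36 36 36 9f 0f b1) = 21 29; tag = H(0f c4 5c 5c 5c 5c 21 29) = e8a5
m4: inner = H(65 ae 36 36 36 36 36 7a 77) = 7e 94; tag = H(0f c4 5c 5c 5c 5c 7e 94) = 4510

2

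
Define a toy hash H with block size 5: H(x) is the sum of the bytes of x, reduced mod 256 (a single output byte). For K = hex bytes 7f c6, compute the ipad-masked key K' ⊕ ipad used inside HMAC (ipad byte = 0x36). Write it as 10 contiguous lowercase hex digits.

Key hex bytes 7f c6 is 2 bytes ≤ B = 5; zero-pad to 5 bytes: K' = 7f c6 00 00 00.
XOR each byte with 0x36: 7f⊕36=49, c6⊕36=f0, 00⊕36=36, 00⊕36=36, 00⊕36=36.

49f0363636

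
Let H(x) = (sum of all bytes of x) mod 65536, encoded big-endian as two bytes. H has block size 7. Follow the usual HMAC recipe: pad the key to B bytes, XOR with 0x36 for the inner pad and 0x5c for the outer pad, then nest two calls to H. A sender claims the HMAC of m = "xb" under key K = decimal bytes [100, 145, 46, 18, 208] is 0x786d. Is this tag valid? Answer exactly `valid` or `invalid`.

invalid

Key decimal bytes [100, 145, 46, 18, 208] = 64 91 2e 12 d0 is 5 bytes ≤ B = 7; zero-pad to 7 bytes: K' = 64 91 2e 12 d0 00 00.
K' ⊕ ipad = 52 a7 18 24 e6 36 36; K' ⊕ opad = 38 cd 72 4e 8c 5c 5c.
Inner hash: sum = 82+167+24+36+230+54+54+120+98 = 865 → 03 61.
Outer hash (recomputed tag): sum = 56+205+114+78+140+92+92+3+97 = 877 → 03 6d.
Recomputed tag = 036d; claimed = 786d → mismatch.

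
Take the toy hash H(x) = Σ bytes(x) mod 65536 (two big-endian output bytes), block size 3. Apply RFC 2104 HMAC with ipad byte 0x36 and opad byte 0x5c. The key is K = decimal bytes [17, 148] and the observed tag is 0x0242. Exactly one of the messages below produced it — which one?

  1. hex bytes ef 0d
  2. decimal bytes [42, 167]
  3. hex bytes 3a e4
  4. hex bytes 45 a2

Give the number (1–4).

Key decimal bytes [17, 148] = 11 94 is 2 bytes ≤ B = 3; zero-pad to 3 bytes: K' = 11 94 00.
K' ⊕ ipad = 27 a2 36; K' ⊕ opad = 4d c8 5c.
m1: inner = H(27 a2 36 ef 0d) = 01 fb; tag = H(4d c8 5c 01 fb) = 026d
m2: inner = H(27 a2 36 2a a7) = 01 d0; tag = H(4d c8 5c 01 d0) = 0242 ← matches
m3: inner = H(27 a2 36 3a e4) = 02 1d; tag = H(4d c8 5c 02 1d) = 0190
m4: inner = H(27 a2 36 45 a2) = 01 e6; tag = H(4d c8 5c 01 e6) = 0258

2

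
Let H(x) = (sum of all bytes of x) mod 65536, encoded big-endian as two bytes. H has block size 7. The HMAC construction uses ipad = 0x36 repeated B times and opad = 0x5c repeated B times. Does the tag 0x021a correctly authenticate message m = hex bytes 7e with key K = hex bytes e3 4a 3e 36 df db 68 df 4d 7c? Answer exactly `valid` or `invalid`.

invalid

Key hex bytes e3 4a 3e 36 df db 68 df 4d 7c is 10 bytes > B = 7, so hash it first: H(key) = 05 6b, then zero-pad to 7 bytes: K' = 05 6b 00 00 00 00 00.
K' ⊕ ipad = 33 5d 36 36 36 36 36; K' ⊕ opad = 59 37 5c 5c 5c 5c 5c.
Inner hash: sum = 51+93+54+54+54+54+54+126 = 540 → 02 1c.
Outer hash (recomputed tag): sum = 89+55+92+92+92+92+92+2+28 = 634 → 02 7a.
Recomputed tag = 027a; claimed = 021a → mismatch.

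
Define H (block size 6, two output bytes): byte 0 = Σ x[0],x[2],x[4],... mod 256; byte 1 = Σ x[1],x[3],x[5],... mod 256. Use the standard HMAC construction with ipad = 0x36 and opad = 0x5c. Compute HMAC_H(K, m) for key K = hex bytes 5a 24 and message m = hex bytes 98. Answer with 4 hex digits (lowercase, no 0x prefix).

2eae

Key hex bytes 5a 24 is 2 bytes ≤ B = 6; zero-pad to 6 bytes: K' = 5a 24 00 00 00 00.
K' ⊕ ipad = 6c 12 36 36 36 36.  K' ⊕ opad = 06 78 5c 5c 5c 5c.
Inner input = (K'⊕ipad) ∥ m = 6c 12 36 36 36 36 ∥ 98.
Inner hash: even-index sum = 368 mod 256 = 112; odd-index sum = 126 mod 256 = 126 → 70 7e.
Outer input = (K'⊕opad) ∥ inner = 06 78 5c 5c 5c 5c ∥ 70 7e.
Outer hash (tag): even-index sum = 302 mod 256 = 46; odd-index sum = 430 mod 256 = 174 → 2e ae.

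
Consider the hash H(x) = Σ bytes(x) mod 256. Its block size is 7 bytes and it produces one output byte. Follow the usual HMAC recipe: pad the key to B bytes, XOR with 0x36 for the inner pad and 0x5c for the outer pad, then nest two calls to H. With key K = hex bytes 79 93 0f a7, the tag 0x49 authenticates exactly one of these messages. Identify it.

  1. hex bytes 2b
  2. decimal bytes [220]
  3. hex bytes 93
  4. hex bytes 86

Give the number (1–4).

Key hex bytes 79 93 0f a7 is 4 bytes ≤ B = 7; zero-pad to 7 bytes: K' = 79 93 0f a7 00 00 00.
K' ⊕ ipad = 4f a5 39 91 36 36 36; K' ⊕ opad = 25 cf 53 fb 5c 5c 5c.
m1: inner = H(4f a5 39 91 36 36 36 2b) = 8b; tag = H(25 cf 53 fb 5c 5c 5c 8b) = e1
m2: inner = H(4f a5 39 91 36 36 36 dc) = 3c; tag = H(25 cf 53 fb 5c 5c 5c 3c) = 92
m3: inner = H(4f a5 39 91 36 36 36 93) = f3; tag = H(25 cf 53 fb 5c 5c 5c f3) = 49 ← matches
m4: inner = H(4f a5 39 91 36 36 36 86) = e6; tag = H(25 cf 53 fb 5c 5c 5c e6) = 3c

3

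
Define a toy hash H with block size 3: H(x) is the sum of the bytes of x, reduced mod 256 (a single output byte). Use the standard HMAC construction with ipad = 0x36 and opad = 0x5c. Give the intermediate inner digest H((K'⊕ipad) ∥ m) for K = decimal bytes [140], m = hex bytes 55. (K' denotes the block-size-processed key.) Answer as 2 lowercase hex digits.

Key decimal bytes [140] = 8c is 1 byte ≤ B = 3; zero-pad to 3 bytes: K' = 8c 00 00.
K' ⊕ ipad = ba 36 36.
Inner input = ba 36 36 ∥ 55.
Inner hash: sum = 186+54+54+85 = 379; mod 256 = 123 → 7b.

7b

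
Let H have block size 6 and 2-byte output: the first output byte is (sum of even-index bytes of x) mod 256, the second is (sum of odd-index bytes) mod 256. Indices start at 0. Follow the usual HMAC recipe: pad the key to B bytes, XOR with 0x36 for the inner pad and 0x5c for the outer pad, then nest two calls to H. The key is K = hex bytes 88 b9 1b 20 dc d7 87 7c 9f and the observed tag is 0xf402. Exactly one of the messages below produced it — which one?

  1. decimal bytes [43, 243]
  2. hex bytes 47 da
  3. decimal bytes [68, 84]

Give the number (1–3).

Key hex bytes 88 b9 1b 20 dc d7 87 7c 9f is 9 bytes > B = 6, so hash it first: H(key) = a5 2c, then zero-pad to 6 bytes: K' = a5 2c 00 00 00 00.
K' ⊕ ipad = 93 1a 36 36 36 36; K' ⊕ opad = f9 70 5c 5c 5c 5c.
m1: inner = H(93 1a 36 36 36 36 2b f3) = 2a 79; tag = H(f9 70 5c 5c 5c 5c 2a 79) = dba1
m2: inner = H(93 1a 36 36 36 36 47 da) = 46 60; tag = H(f9 70 5c 5c 5c 5c 46 60) = f788
m3: inner = H(93 1a 36 36 36 36 44 54) = 43 da; tag = H(f9 70 5c 5c 5c 5c 43 da) = f402 ← matches

3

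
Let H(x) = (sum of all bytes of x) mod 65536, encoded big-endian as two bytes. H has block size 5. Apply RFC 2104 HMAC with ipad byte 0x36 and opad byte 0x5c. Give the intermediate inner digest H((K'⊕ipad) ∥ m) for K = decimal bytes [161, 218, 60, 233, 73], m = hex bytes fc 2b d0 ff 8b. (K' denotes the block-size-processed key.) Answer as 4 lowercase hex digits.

Key decimal bytes [161, 218, 60, 233, 73] = a1 da 3c e9 49 is exactly B = 5 bytes: K' = a1 da 3c e9 49.
K' ⊕ ipad = 97 ec 0a df 7f.
Inner input = 97 ec 0a df 7f ∥ fc 2b d0 ff 8b.
Inner hash: sum = 151+236+10+223+127+252+43+208+255+139 = 1644 → 06 6c.

066c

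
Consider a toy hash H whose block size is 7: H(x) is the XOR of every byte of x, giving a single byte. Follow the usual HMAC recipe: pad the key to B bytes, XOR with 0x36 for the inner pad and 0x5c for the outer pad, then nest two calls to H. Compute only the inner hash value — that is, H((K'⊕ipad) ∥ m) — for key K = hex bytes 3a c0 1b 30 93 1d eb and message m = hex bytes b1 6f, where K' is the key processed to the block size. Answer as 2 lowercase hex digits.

5c

Key hex bytes 3a c0 1b 30 93 1d eb is exactly B = 7 bytes: K' = 3a c0 1b 30 93 1d eb.
K' ⊕ ipad = 0c f6 2d 06 a5 2b dd.
Inner input = 0c f6 2d 06 a5 2b dd ∥ b1 6f.
Inner hash: XOR 0c⊕f6⊕2d⊕06⊕a5⊕2b⊕dd⊕b1⊕6f = 5c.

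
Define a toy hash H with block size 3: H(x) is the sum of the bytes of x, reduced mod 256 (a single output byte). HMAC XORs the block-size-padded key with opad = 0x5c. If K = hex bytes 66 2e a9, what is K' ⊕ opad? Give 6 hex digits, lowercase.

Key hex bytes 66 2e a9 is exactly B = 3 bytes: K' = 66 2e a9.
XOR each byte with 0x5c: 66⊕5c=3a, 2e⊕5c=72, a9⊕5c=f5.

3a72f5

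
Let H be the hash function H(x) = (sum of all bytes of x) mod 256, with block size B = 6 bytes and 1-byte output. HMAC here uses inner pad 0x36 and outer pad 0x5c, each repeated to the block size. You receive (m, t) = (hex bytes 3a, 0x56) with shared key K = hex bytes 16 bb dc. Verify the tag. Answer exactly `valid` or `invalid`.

Key hex bytes 16 bb dc is 3 bytes ≤ B = 6; zero-pad to 6 bytes: K' = 16 bb dc 00 00 00.
K' ⊕ ipad = 20 8d ea 36 36 36; K' ⊕ opad = 4a e7 80 5c 5c 5c.
Inner hash: sum = 32+141+234+54+54+54+58 = 627; mod 256 = 115 → 73.
Outer hash (recomputed tag): sum = 74+231+128+92+92+92+115 = 824; mod 256 = 56 → 38.
Recomputed tag = 38; claimed = 56 → mismatch.

invalid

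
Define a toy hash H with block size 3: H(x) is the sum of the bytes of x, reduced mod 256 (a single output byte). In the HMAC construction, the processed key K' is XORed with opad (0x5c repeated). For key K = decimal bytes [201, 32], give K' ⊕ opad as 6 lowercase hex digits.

957c5c

Key decimal bytes [201, 32] = c9 20 is 2 bytes ≤ B = 3; zero-pad to 3 bytes: K' = c9 20 00.
XOR each byte with 0x5c: c9⊕5c=95, 20⊕5c=7c, 00⊕5c=5c.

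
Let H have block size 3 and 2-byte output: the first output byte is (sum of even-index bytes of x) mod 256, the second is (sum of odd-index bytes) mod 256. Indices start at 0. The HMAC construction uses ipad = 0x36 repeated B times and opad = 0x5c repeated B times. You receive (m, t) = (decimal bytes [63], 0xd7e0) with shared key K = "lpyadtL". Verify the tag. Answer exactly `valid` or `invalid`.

Key "lpyadtL" = 6c 70 79 61 64 74 4c is 7 bytes > B = 3, so hash it first: H(key) = 95 45, then zero-pad to 3 bytes: K' = 95 45 00.
K' ⊕ ipad = a3 73 36; K' ⊕ opad = c9 19 5c.
Inner hash: even-index sum = 217 mod 256 = 217; odd-index sum = 178 mod 256 = 178 → d9 b2.
Outer hash (recomputed tag): even-index sum = 471 mod 256 = 215; odd-index sum = 242 mod 256 = 242 → d7 f2.
Recomputed tag = d7f2; claimed = d7e0 → mismatch.

invalid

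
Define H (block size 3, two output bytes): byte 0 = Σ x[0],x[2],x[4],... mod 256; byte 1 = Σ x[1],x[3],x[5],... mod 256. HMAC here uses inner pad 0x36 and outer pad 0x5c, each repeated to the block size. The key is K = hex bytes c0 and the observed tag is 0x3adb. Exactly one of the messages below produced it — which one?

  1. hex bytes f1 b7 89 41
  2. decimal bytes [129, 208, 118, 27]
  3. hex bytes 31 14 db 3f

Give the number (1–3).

3

Key hex bytes c0 is 1 byte ≤ B = 3; zero-pad to 3 bytes: K' = c0 00 00.
K' ⊕ ipad = f6 36 36; K' ⊕ opad = 9c 5c 5c.
m1: inner = H(f6 36 36 f1 b7 89 41) = 24 b0; tag = H(9c 5c 5c 24 b0) = a880
m2: inner = H(f6 36 36 81 d0 76 1b) = 17 2d; tag = H(9c 5c 5c 17 2d) = 2573
m3: inner = H(f6 36 36 31 14 db 3f) = 7f 42; tag = H(9c 5c 5c 7f 42) = 3adb ← matches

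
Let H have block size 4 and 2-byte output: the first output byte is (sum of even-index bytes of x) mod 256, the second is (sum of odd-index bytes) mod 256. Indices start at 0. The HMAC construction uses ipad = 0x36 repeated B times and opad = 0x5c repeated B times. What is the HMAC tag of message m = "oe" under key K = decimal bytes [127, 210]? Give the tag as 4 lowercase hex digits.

Key decimal bytes [127, 210] = 7f d2 is 2 bytes ≤ B = 4; zero-pad to 4 bytes: K' = 7f d2 00 00.
K' ⊕ ipad = 49 e4 36 36.  K' ⊕ opad = 23 8e 5c 5c.
Inner input = (K'⊕ipad) ∥ m = 49 e4 36 36 ∥ 6f 65.
Inner hash: even-index sum = 238 mod 256 = 238; odd-index sum = 383 mod 256 = 127 → ee 7f.
Outer input = (K'⊕opad) ∥ inner = 23 8e 5c 5c ∥ ee 7f.
Outer hash (tag): even-index sum = 365 mod 256 = 109; odd-index sum = 361 mod 256 = 105 → 6d 69.

6d69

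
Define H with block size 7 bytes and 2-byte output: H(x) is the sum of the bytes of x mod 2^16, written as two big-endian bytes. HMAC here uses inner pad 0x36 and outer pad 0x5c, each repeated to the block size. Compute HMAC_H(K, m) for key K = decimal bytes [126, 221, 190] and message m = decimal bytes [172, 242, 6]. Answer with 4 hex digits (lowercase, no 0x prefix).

Key decimal bytes [126, 221, 190] = 7e dd be is 3 bytes ≤ B = 7; zero-pad to 7 bytes: K' = 7e dd be 00 00 00 00.
K' ⊕ ipad = 48 eb 88 36 36 36 36.  K' ⊕ opad = 22 81 e2 5c 5c 5c 5c.
Inner input = (K'⊕ipad) ∥ m = 48 eb 88 36 36 36 36 ∥ ac f2 06.
Inner hash: sum = 72+235+136+54+54+54+54+172+242+6 = 1079 → 04 37.
Outer input = (K'⊕opad) ∥ inner = 22 81 e2 5c 5c 5c 5c ∥ 04 37.
Outer hash (tag): sum = 34+129+226+92+92+92+92+4+55 = 816 → 03 30.

0330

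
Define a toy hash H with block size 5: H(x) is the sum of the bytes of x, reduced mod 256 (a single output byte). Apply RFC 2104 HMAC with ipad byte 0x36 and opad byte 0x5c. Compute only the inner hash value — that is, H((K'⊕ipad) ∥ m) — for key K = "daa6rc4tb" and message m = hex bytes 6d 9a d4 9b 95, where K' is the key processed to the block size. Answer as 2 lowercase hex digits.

f0

Key "daa6rc4tb" = 64 61 61 36 72 63 34 74 62 is 9 bytes > B = 5, so hash it first: H(key) = 3b, then zero-pad to 5 bytes: K' = 3b 00 00 00 00.
K' ⊕ ipad = 0d 36 36 36 36.
Inner input = 0d 36 36 36 36 ∥ 6d 9a d4 9b 95.
Inner hash: sum = 13+54+54+54+54+109+154+212+155+149 = 1008; mod 256 = 240 → f0.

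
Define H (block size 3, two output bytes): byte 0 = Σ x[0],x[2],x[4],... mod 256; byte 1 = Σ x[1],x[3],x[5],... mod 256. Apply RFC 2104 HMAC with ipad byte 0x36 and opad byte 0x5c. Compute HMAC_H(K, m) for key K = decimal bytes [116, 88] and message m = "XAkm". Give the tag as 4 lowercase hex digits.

Key decimal bytes [116, 88] = 74 58 is 2 bytes ≤ B = 3; zero-pad to 3 bytes: K' = 74 58 00.
K' ⊕ ipad = 42 6e 36.  K' ⊕ opad = 28 04 5c.
Inner input = (K'⊕ipad) ∥ m = 42 6e 36 ∥ 58 41 6b 6d.
Inner hash: even-index sum = 294 mod 256 = 38; odd-index sum = 305 mod 256 = 49 → 26 31.
Outer input = (K'⊕opad) ∥ inner = 28 04 5c ∥ 26 31.
Outer hash (tag): even-index sum = 181 mod 256 = 181; odd-index sum = 42 mod 256 = 42 → b5 2a.

b52a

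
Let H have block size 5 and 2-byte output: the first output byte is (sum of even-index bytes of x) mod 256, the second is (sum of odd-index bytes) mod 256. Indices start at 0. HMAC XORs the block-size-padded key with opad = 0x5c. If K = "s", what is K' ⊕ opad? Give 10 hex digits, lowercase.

Key "s" = 73 is 1 byte ≤ B = 5; zero-pad to 5 bytes: K' = 73 00 00 00 00.
XOR each byte with 0x5c: 73⊕5c=2f, 00⊕5c=5c, 00⊕5c=5c, 00⊕5c=5c, 00⊕5c=5c.

2f5c5c5c5c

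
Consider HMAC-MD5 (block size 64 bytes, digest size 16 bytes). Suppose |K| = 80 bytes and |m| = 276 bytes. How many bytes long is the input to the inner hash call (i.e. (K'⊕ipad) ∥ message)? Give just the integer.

Key is 80 > 64 bytes, so it is hashed to 16 bytes then zero-padded to 64: |K'| = 64.
Inner input = (K'⊕ipad) ∥ m → 64 + 276 = 340 bytes.

340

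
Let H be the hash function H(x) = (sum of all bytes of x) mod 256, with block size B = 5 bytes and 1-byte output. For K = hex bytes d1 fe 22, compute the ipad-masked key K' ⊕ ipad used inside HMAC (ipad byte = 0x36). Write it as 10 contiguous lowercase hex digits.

e7c8143636

Key hex bytes d1 fe 22 is 3 bytes ≤ B = 5; zero-pad to 5 bytes: K' = d1 fe 22 00 00.
XOR each byte with 0x36: d1⊕36=e7, fe⊕36=c8, 22⊕36=14, 00⊕36=36, 00⊕36=36.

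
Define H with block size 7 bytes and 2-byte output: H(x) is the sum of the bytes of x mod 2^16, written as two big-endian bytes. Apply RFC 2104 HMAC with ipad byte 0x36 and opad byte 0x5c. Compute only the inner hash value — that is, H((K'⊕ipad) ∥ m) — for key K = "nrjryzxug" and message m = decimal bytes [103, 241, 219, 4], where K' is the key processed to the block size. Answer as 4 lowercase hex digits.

Key "nrjryzxug" = 6e 72 6a 72 79 7a 78 75 67 is 9 bytes > B = 7, so hash it first: H(key) = 04 03, then zero-pad to 7 bytes: K' = 04 03 00 00 00 00 00.
K' ⊕ ipad = 32 35 36 36 36 36 36.
Inner input = 32 35 36 36 36 36 36 ∥ 67 f1 db 04.
Inner hash: sum = 50+53+54+54+54+54+54+103+241+219+4 = 940 → 03 ac.

03ac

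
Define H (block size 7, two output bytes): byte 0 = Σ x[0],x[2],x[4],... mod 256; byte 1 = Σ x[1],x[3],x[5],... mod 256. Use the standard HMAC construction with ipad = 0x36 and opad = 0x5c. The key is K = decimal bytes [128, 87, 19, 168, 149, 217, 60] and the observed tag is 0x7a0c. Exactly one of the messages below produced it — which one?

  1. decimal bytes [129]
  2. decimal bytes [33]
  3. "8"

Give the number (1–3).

Key decimal bytes [128, 87, 19, 168, 149, 217, 60] = 80 57 13 a8 95 d9 3c is exactly B = 7 bytes: K' = 80 57 13 a8 95 d9 3c.
K' ⊕ ipad = b6 61 25 9e a3 ef 0a; K' ⊕ opad = dc 0b 4f f4 c9 85 60.
m1: inner = H(b6 61 25 9e a3 ef 0a 81) = 88 6f; tag = H(dc 0b 4f f4 c9 85 60 88 6f) = c30c
m2: inner = H(b6 61 25 9e a3 ef 0a 21) = 88 0f; tag = H(dc 0b 4f f4 c9 85 60 88 0f) = 630c
m3: inner = H(b6 61 25 9e a3 ef 0a 38) = 88 26; tag = H(dc 0b 4f f4 c9 85 60 88 26) = 7a0c ← matches

3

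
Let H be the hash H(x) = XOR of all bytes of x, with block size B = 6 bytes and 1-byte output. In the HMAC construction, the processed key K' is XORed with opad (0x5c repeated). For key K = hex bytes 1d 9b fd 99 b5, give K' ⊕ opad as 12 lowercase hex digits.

41c7a1c5e95c

Key hex bytes 1d 9b fd 99 b5 is 5 bytes ≤ B = 6; zero-pad to 6 bytes: K' = 1d 9b fd 99 b5 00.
XOR each byte with 0x5c: 1d⊕5c=41, 9b⊕5c=c7, fd⊕5c=a1, 99⊕5c=c5, b5⊕5c=e9, 00⊕5c=5c.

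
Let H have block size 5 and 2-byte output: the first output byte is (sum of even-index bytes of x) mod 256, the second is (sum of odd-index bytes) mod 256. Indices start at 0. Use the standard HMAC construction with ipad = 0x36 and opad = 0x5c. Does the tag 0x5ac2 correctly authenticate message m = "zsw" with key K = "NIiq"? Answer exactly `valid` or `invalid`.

Key "NIiq" = 4e 49 69 71 is 4 bytes ≤ B = 5; zero-pad to 5 bytes: K' = 4e 49 69 71 00.
K' ⊕ ipad = 78 7f 5f 47 36; K' ⊕ opad = 12 15 35 2d 5c.
Inner hash: even-index sum = 384 mod 256 = 128; odd-index sum = 439 mod 256 = 183 → 80 b7.
Outer hash (recomputed tag): even-index sum = 346 mod 256 = 90; odd-index sum = 194 mod 256 = 194 → 5a c2.
Recomputed tag = 5ac2; claimed = 5ac2 → match.

valid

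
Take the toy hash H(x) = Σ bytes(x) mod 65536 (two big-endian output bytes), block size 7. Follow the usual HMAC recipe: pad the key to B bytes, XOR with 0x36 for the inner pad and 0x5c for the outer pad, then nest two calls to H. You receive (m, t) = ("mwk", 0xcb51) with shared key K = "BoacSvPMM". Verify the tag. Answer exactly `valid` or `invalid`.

invalid

Key "BoacSvPMM" = 42 6f 61 63 53 76 50 4d 4d is 9 bytes > B = 7, so hash it first: H(key) = 03 28, then zero-pad to 7 bytes: K' = 03 28 00 00 00 00 00.
K' ⊕ ipad = 35 1e 36 36 36 36 36; K' ⊕ opad = 5f 74 5c 5c 5c 5c 5c.
Inner hash: sum = 53+30+54+54+54+54+54+109+119+107 = 688 → 02 b0.
Outer hash (recomputed tag): sum = 95+116+92+92+92+92+92+2+176 = 849 → 03 51.
Recomputed tag = 0351; claimed = cb51 → mismatch.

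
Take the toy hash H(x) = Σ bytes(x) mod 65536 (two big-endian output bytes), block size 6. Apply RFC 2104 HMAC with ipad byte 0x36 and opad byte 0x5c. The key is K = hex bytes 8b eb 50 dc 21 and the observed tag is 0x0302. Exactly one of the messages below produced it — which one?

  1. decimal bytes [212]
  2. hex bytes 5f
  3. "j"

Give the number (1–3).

1

Key hex bytes 8b eb 50 dc 21 is 5 bytes ≤ B = 6; zero-pad to 6 bytes: K' = 8b eb 50 dc 21 00.
K' ⊕ ipad = bd dd 66 ea 17 36; K' ⊕ opad = d7 b7 0c 80 7d 5c.
m1: inner = H(bd dd 66 ea 17 36 d4) = 04 0b; tag = H(d7 b7 0c 80 7d 5c 04 0b) = 0302 ← matches
m2: inner = H(bd dd 66 ea 17 36 5f) = 03 96; tag = H(d7 b7 0c 80 7d 5c 03 96) = 038c
m3: inner = H(bd dd 66 ea 17 36 6a) = 03 a1; tag = H(d7 b7 0c 80 7d 5c 03 a1) = 0397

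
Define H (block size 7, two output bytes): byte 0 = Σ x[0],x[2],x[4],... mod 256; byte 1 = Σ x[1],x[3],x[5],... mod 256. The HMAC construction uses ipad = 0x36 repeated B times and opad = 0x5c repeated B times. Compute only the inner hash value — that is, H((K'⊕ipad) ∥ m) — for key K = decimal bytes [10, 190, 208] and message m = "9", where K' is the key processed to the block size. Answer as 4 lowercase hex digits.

Key decimal bytes [10, 190, 208] = 0a be d0 is 3 bytes ≤ B = 7; zero-pad to 7 bytes: K' = 0a be d0 00 00 00 00.
K' ⊕ ipad = 3c 88 e6 36 36 36 36.
Inner input = 3c 88 e6 36 36 36 36 ∥ 39.
Inner hash: even-index sum = 398 mod 256 = 142; odd-index sum = 301 mod 256 = 45 → 8e 2d.

8e2d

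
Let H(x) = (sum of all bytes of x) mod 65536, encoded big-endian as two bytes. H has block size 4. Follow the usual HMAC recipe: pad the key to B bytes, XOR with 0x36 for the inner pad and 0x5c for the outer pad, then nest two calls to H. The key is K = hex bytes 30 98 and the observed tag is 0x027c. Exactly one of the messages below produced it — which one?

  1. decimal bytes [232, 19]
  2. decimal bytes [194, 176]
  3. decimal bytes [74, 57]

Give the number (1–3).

2

Key hex bytes 30 98 is 2 bytes ≤ B = 4; zero-pad to 4 bytes: K' = 30 98 00 00.
K' ⊕ ipad = 06 ae 36 36; K' ⊕ opad = 6c c4 5c 5c.
m1: inner = H(06 ae 36 36 e8 13) = 02 1b; tag = H(6c c4 5c 5c 02 1b) = 0205
m2: inner = H(06 ae 36 36 c2 b0) = 02 92; tag = H(6c c4 5c 5c 02 92) = 027c ← matches
m3: inner = H(06 ae 36 36 4a 39) = 01 a3; tag = H(6c c4 5c 5c 01 a3) = 028c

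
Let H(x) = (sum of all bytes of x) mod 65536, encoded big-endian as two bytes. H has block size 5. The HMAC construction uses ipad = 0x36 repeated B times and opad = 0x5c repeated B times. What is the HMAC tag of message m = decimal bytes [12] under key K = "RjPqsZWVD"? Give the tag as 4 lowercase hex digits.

02ca

Key "RjPqsZWVD" = 52 6a 50 71 73 5a 57 56 44 is 9 bytes > B = 5, so hash it first: H(key) = 03 3b, then zero-pad to 5 bytes: K' = 03 3b 00 00 00.
K' ⊕ ipad = 35 0d 36 36 36.  K' ⊕ opad = 5f 67 5c 5c 5c.
Inner input = (K'⊕ipad) ∥ m = 35 0d 36 36 36 ∥ 0c.
Inner hash: sum = 53+13+54+54+54+12 = 240 → 00 f0.
Outer input = (K'⊕opad) ∥ inner = 5f 67 5c 5c 5c ∥ 00 f0.
Outer hash (tag): sum = 95+103+92+92+92+0+240 = 714 → 02 ca.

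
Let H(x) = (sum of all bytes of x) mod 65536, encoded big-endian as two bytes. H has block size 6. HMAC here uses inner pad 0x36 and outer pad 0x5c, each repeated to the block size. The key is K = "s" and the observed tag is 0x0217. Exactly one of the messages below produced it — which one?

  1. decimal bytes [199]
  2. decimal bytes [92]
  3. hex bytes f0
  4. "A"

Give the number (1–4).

1

Key "s" = 73 is 1 byte ≤ B = 6; zero-pad to 6 bytes: K' = 73 00 00 00 00 00.
K' ⊕ ipad = 45 36 36 36 36 36; K' ⊕ opad = 2f 5c 5c 5c 5c 5c.
m1: inner = H(45 36 36 36 36 36 c7) = 02 1a; tag = H(2f 5c 5c 5c 5c 5c 02 1a) = 0217 ← matches
m2: inner = H(45 36 36 36 36 36 5c) = 01 af; tag = H(2f 5c 5c 5c 5c 5c 01 af) = 02ab
m3: inner = H(45 36 36 36 36 36 f0) = 02 43; tag = H(2f 5c 5c 5c 5c 5c 02 43) = 0240
m4: inner = H(45 36 36 36 36 36 41) = 01 94; tag = H(2f 5c 5c 5c 5c 5c 01 94) = 0290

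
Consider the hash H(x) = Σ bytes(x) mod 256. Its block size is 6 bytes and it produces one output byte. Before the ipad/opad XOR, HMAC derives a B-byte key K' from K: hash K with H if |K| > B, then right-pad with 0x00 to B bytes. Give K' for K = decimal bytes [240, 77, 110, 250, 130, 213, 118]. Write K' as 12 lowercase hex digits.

|K| = 7 > B = 6, so first hash the key.
H(K): sum = 240+77+110+250+130+213+118 = 1138; mod 256 = 114 → 72.
Zero-pad H(K) = 72 to 6 bytes: K' = 72 00 00 00 00 00.

720000000000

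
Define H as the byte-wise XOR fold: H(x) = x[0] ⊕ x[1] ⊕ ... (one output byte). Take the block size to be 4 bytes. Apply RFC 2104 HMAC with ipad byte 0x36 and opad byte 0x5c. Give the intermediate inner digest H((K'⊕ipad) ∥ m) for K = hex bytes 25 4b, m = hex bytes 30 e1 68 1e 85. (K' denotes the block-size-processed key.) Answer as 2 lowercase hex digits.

4c

Key hex bytes 25 4b is 2 bytes ≤ B = 4; zero-pad to 4 bytes: K' = 25 4b 00 00.
K' ⊕ ipad = 13 7d 36 36.
Inner input = 13 7d 36 36 ∥ 30 e1 68 1e 85.
Inner hash: XOR 13⊕7d⊕36⊕36⊕30⊕e1⊕68⊕1e⊕85 = 4c.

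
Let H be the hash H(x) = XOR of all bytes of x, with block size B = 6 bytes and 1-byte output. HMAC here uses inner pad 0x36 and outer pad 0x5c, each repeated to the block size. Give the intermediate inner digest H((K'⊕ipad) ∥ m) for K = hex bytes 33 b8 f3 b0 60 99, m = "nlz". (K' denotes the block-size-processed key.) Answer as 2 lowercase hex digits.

49

Key hex bytes 33 b8 f3 b0 60 99 is exactly B = 6 bytes: K' = 33 b8 f3 b0 60 99.
K' ⊕ ipad = 05 8e c5 86 56 af.
Inner input = 05 8e c5 86 56 af ∥ 6e 6c 7a.
Inner hash: XOR 05⊕8e⊕c5⊕86⊕56⊕af⊕6e⊕6c⊕7a = 49.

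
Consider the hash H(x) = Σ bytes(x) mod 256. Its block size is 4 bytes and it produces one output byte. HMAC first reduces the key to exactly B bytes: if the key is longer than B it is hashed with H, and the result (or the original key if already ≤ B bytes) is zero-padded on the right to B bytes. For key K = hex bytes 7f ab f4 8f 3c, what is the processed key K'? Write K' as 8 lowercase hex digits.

e9000000

|K| = 5 > B = 4, so first hash the key.
H(K): sum = 127+171+244+143+60 = 745; mod 256 = 233 → e9.
Zero-pad H(K) = e9 to 4 bytes: K' = e9 00 00 00.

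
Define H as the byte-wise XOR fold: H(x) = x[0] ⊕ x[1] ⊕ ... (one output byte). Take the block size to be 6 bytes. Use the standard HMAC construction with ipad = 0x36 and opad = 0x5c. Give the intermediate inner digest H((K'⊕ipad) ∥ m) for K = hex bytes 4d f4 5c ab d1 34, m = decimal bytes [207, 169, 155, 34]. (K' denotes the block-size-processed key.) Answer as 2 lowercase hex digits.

Key hex bytes 4d f4 5c ab d1 34 is exactly B = 6 bytes: K' = 4d f4 5c ab d1 34.
K' ⊕ ipad = 7b c2 6a 9d e7 02.
Inner input = 7b c2 6a 9d e7 02 ∥ cf a9 9b 22.
Inner hash: XOR 7b⊕c2⊕6a⊕9d⊕e7⊕02⊕cf⊕a9⊕9b⊕22 = 74.

74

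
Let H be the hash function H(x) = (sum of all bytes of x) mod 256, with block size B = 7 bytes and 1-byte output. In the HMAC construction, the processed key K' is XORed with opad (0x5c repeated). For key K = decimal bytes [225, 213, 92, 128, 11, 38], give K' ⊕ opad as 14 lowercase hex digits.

Key decimal bytes [225, 213, 92, 128, 11, 38] = e1 d5 5c 80 0b 26 is 6 bytes ≤ B = 7; zero-pad to 7 bytes: K' = e1 d5 5c 80 0b 26 00.
XOR each byte with 0x5c: e1⊕5c=bd, d5⊕5c=89, 5c⊕5c=00, 80⊕5c=dc, 0b⊕5c=57, 26⊕5c=7a, 00⊕5c=5c.

bd8900dc577a5c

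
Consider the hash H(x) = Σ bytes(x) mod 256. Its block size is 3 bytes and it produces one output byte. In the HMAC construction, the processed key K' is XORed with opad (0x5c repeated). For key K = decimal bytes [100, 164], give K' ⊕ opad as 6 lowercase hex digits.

Key decimal bytes [100, 164] = 64 a4 is 2 bytes ≤ B = 3; zero-pad to 3 bytes: K' = 64 a4 00.
XOR each byte with 0x5c: 64⊕5c=38, a4⊕5c=f8, 00⊕5c=5c.

38f85c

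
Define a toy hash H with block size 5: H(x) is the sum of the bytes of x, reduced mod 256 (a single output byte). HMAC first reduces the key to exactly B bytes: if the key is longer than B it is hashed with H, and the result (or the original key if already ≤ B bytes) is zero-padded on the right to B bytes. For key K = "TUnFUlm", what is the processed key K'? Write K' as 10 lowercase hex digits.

8b00000000

|K| = 7 > B = 5, so first hash the key.
H(K): sum = 84+85+110+70+85+108+109 = 651; mod 256 = 139 → 8b.
Zero-pad H(K) = 8b to 5 bytes: K' = 8b 00 00 00 00.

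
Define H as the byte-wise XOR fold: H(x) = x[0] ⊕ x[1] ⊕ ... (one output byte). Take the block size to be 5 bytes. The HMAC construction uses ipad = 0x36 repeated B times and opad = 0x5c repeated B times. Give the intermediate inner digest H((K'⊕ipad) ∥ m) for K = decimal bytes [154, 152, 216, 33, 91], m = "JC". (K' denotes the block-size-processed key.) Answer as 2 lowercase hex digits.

Key decimal bytes [154, 152, 216, 33, 91] = 9a 98 d8 21 5b is exactly B = 5 bytes: K' = 9a 98 d8 21 5b.
K' ⊕ ipad = ac ae ee 17 6d.
Inner input = ac ae ee 17 6d ∥ 4a 43.
Inner hash: XOR ac⊕ae⊕ee⊕17⊕6d⊕4a⊕43 = 9f.

9f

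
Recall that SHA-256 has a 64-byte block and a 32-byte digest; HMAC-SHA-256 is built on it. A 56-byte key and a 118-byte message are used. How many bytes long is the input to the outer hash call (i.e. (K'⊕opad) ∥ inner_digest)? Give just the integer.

96

Key is 56 ≤ 64 bytes, zero-padded: |K'| = 64.
Outer input = (K'⊕opad) ∥ H(inner) → 64 + 32 = 96 bytes.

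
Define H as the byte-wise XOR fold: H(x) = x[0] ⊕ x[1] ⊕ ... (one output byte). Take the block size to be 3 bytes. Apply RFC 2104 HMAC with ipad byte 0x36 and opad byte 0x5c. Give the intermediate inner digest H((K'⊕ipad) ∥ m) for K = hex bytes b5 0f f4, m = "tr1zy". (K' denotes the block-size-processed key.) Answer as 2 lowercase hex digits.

Key hex bytes b5 0f f4 is exactly B = 3 bytes: K' = b5 0f f4.
K' ⊕ ipad = 83 39 c2.
Inner input = 83 39 c2 ∥ 74 72 31 7a 79.
Inner hash: XOR 83⊕39⊕c2⊕74⊕72⊕31⊕7a⊕79 = 4c.

4c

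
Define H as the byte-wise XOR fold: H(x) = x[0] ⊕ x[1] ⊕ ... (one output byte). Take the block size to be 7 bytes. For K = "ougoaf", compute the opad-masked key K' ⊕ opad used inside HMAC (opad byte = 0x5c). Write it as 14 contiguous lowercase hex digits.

33293b333d3a5c

Key "ougoaf" = 6f 75 67 6f 61 66 is 6 bytes ≤ B = 7; zero-pad to 7 bytes: K' = 6f 75 67 6f 61 66 00.
XOR each byte with 0x5c: 6f⊕5c=33, 75⊕5c=29, 67⊕5c=3b, 6f⊕5c=33, 61⊕5c=3d, 66⊕5c=3a, 00⊕5c=5c.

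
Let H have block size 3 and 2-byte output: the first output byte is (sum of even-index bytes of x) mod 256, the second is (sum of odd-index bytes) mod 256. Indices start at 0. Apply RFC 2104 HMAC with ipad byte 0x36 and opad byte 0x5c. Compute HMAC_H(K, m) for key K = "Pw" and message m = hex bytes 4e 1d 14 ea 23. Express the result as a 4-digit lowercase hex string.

2ece

Key "Pw" = 50 77 is 2 bytes ≤ B = 3; zero-pad to 3 bytes: K' = 50 77 00.
K' ⊕ ipad = 66 41 36.  K' ⊕ opad = 0c 2b 5c.
Inner input = (K'⊕ipad) ∥ m = 66 41 36 ∥ 4e 1d 14 ea 23.
Inner hash: even-index sum = 419 mod 256 = 163; odd-index sum = 198 mod 256 = 198 → a3 c6.
Outer input = (K'⊕opad) ∥ inner = 0c 2b 5c ∥ a3 c6.
Outer hash (tag): even-index sum = 302 mod 256 = 46; odd-index sum = 206 mod 256 = 206 → 2e ce.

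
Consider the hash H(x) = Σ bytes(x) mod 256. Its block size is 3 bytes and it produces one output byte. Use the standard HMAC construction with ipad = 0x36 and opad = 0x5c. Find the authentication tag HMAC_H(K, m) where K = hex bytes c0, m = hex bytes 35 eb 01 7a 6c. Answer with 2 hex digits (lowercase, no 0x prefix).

bd

Key hex bytes c0 is 1 byte ≤ B = 3; zero-pad to 3 bytes: K' = c0 00 00.
K' ⊕ ipad = f6 36 36.  K' ⊕ opad = 9c 5c 5c.
Inner input = (K'⊕ipad) ∥ m = f6 36 36 ∥ 35 eb 01 7a 6c.
Inner hash: sum = 246+54+54+53+235+1+122+108 = 873; mod 256 = 105 → 69.
Outer input = (K'⊕opad) ∥ inner = 9c 5c 5c ∥ 69.
Outer hash (tag): sum = 156+92+92+105 = 445; mod 256 = 189 → bd.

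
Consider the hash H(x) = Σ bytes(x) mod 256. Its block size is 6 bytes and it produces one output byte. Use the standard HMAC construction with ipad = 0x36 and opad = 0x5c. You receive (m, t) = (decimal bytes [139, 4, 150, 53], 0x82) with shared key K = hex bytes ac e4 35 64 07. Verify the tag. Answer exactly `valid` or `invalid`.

Key hex bytes ac e4 35 64 07 is 5 bytes ≤ B = 6; zero-pad to 6 bytes: K' = ac e4 35 64 07 00.
K' ⊕ ipad = 9a d2 03 52 31 36; K' ⊕ opad = f0 b8 69 38 5b 5c.
Inner hash: sum = 154+210+3+82+49+54+139+4+150+53 = 898; mod 256 = 130 → 82.
Outer hash (recomputed tag): sum = 240+184+105+56+91+92+130 = 898; mod 256 = 130 → 82.
Recomputed tag = 82; claimed = 82 → match.

valid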